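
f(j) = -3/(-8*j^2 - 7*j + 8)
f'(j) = -3*(16*j + 7)/(-8*j^2 - 7*j + 8)^2 = 3*(-16*j - 7)/(8*j^2 + 7*j - 8)^2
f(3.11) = 0.03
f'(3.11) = -0.02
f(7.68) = 0.01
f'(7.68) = -0.00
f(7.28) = 0.01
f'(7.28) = -0.00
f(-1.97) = 0.32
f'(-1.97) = 0.86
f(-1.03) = -0.45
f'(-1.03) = 0.63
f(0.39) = -0.74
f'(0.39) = -2.42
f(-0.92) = -0.39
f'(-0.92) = 0.39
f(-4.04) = 0.03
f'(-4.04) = 0.02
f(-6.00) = 0.01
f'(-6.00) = 0.00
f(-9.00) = 0.01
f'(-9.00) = 0.00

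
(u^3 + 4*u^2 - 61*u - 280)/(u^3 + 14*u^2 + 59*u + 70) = (u - 8)/(u + 2)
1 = 1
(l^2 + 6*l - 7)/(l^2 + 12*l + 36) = (l^2 + 6*l - 7)/(l^2 + 12*l + 36)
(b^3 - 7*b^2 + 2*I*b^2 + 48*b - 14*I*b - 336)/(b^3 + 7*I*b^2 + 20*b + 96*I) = (b^2 - b*(7 + 6*I) + 42*I)/(b^2 - I*b + 12)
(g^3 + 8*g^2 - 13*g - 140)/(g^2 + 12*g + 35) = g - 4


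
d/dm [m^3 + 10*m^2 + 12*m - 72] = 3*m^2 + 20*m + 12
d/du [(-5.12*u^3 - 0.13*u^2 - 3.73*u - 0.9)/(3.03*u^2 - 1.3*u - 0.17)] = (-15.5136*u^4 + 13.312*u^3 + 14.0821*u^2 + 5.4982*u - 0.5359)/(9.1809*u^4 - 7.878*u^3 + 0.6598*u^2 + 0.442*u + 0.0289)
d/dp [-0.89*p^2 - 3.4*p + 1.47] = -1.78*p - 3.4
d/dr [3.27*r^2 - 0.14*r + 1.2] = 6.54*r - 0.14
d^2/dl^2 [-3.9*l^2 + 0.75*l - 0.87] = -7.80000000000000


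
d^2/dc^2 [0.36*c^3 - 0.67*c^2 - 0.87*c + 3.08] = 2.16*c - 1.34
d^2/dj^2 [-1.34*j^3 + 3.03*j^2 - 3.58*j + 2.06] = 6.06 - 8.04*j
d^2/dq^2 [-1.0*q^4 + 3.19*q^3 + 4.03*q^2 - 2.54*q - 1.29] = -12.0*q^2 + 19.14*q + 8.06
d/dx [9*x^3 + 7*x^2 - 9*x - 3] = 27*x^2 + 14*x - 9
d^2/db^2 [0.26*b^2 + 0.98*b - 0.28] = 0.520000000000000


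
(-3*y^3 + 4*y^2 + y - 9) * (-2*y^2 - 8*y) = 6*y^5 + 16*y^4 - 34*y^3 + 10*y^2 + 72*y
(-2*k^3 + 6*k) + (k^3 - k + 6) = -k^3 + 5*k + 6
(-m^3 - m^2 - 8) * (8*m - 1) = -8*m^4 - 7*m^3 + m^2 - 64*m + 8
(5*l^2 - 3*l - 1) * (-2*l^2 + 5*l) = -10*l^4 + 31*l^3 - 13*l^2 - 5*l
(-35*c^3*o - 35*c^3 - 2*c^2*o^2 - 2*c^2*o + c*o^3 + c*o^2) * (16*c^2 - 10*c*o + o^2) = -560*c^5*o - 560*c^5 + 318*c^4*o^2 + 318*c^4*o + c^3*o^3 + c^3*o^2 - 12*c^2*o^4 - 12*c^2*o^3 + c*o^5 + c*o^4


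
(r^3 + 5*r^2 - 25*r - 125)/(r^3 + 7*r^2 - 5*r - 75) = (r - 5)/(r - 3)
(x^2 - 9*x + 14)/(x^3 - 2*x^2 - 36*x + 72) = (x - 7)/(x^2 - 36)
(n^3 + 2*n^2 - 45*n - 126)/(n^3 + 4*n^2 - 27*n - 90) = (n - 7)/(n - 5)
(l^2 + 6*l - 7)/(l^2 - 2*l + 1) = (l + 7)/(l - 1)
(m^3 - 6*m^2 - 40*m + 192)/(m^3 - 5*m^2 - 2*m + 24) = (m^2 - 2*m - 48)/(m^2 - m - 6)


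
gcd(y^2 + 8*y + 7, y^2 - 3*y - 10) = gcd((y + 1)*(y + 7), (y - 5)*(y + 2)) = 1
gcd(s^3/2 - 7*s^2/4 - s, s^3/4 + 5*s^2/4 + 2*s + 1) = 1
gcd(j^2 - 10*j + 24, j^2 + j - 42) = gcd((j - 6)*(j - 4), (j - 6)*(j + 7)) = j - 6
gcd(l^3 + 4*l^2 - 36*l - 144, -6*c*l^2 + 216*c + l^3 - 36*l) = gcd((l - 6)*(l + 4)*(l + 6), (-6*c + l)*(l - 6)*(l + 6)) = l^2 - 36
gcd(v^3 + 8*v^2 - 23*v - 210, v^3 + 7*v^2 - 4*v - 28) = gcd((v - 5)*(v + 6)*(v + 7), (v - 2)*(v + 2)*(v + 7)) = v + 7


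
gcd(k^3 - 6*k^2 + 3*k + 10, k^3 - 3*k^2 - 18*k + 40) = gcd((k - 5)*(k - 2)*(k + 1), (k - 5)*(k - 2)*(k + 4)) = k^2 - 7*k + 10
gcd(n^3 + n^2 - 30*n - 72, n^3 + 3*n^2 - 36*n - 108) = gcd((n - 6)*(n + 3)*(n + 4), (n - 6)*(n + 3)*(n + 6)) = n^2 - 3*n - 18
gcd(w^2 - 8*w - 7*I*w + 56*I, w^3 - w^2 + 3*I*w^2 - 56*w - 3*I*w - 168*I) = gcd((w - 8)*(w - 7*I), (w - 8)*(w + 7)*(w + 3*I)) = w - 8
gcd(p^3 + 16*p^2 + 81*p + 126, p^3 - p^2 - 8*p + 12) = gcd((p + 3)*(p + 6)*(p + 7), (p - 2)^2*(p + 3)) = p + 3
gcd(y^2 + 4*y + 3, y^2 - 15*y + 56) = 1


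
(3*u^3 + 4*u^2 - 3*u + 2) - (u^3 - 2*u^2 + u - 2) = 2*u^3 + 6*u^2 - 4*u + 4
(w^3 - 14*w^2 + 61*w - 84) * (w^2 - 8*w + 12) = w^5 - 22*w^4 + 185*w^3 - 740*w^2 + 1404*w - 1008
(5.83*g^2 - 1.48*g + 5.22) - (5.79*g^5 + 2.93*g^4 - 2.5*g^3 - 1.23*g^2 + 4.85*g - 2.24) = -5.79*g^5 - 2.93*g^4 + 2.5*g^3 + 7.06*g^2 - 6.33*g + 7.46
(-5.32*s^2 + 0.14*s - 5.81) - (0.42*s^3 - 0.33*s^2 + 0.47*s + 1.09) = -0.42*s^3 - 4.99*s^2 - 0.33*s - 6.9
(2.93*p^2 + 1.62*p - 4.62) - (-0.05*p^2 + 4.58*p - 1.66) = 2.98*p^2 - 2.96*p - 2.96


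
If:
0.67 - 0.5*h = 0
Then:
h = 1.34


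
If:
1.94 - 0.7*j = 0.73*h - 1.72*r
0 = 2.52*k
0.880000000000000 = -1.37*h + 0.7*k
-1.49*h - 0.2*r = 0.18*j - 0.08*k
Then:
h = -0.64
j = 4.73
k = 0.00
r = 0.53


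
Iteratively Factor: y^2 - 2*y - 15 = (y - 5)*(y + 3)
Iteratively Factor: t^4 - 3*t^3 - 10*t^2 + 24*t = (t)*(t^3 - 3*t^2 - 10*t + 24) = t*(t - 4)*(t^2 + t - 6) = t*(t - 4)*(t - 2)*(t + 3)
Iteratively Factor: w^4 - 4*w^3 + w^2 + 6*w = (w - 3)*(w^3 - w^2 - 2*w) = (w - 3)*(w - 2)*(w^2 + w) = w*(w - 3)*(w - 2)*(w + 1)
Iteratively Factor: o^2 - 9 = (o - 3)*(o + 3)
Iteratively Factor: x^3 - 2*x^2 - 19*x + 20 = (x + 4)*(x^2 - 6*x + 5) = (x - 1)*(x + 4)*(x - 5)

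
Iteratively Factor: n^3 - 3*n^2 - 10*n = (n + 2)*(n^2 - 5*n) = (n - 5)*(n + 2)*(n)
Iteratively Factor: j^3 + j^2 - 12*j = (j)*(j^2 + j - 12) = j*(j + 4)*(j - 3)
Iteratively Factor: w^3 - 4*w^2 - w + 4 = (w + 1)*(w^2 - 5*w + 4) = (w - 1)*(w + 1)*(w - 4)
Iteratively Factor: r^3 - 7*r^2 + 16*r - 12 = (r - 3)*(r^2 - 4*r + 4) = (r - 3)*(r - 2)*(r - 2)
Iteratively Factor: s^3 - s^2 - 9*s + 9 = (s - 1)*(s^2 - 9) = (s - 1)*(s + 3)*(s - 3)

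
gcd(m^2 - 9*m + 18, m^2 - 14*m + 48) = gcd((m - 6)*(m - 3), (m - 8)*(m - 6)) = m - 6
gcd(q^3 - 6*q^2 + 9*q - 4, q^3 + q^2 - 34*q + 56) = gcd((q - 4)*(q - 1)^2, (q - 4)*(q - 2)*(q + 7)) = q - 4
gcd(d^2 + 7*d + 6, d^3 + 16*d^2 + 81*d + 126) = d + 6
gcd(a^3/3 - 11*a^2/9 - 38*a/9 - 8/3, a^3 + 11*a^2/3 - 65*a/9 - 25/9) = 1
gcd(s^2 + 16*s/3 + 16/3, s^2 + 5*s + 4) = s + 4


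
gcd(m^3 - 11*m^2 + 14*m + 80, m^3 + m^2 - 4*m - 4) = m + 2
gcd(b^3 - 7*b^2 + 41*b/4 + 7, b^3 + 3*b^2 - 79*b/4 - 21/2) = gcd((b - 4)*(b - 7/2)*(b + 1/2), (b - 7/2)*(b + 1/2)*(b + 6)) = b^2 - 3*b - 7/4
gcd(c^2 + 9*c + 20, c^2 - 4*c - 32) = c + 4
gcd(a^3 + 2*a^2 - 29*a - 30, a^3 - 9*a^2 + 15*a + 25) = a^2 - 4*a - 5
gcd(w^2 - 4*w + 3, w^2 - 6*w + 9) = w - 3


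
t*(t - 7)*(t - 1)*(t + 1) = t^4 - 7*t^3 - t^2 + 7*t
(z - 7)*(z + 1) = z^2 - 6*z - 7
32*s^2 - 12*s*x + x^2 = (-8*s + x)*(-4*s + x)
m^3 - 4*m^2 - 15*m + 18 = (m - 6)*(m - 1)*(m + 3)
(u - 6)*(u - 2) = u^2 - 8*u + 12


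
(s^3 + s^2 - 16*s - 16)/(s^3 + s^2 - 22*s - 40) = (s^2 - 3*s - 4)/(s^2 - 3*s - 10)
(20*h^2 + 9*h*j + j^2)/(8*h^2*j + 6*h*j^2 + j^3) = (5*h + j)/(j*(2*h + j))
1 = 1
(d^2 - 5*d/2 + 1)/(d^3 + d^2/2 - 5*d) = (2*d - 1)/(d*(2*d + 5))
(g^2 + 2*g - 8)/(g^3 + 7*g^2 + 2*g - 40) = 1/(g + 5)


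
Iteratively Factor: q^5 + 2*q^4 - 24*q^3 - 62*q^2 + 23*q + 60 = (q + 1)*(q^4 + q^3 - 25*q^2 - 37*q + 60) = (q - 1)*(q + 1)*(q^3 + 2*q^2 - 23*q - 60) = (q - 1)*(q + 1)*(q + 3)*(q^2 - q - 20) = (q - 1)*(q + 1)*(q + 3)*(q + 4)*(q - 5)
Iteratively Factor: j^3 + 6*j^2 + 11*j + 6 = (j + 3)*(j^2 + 3*j + 2) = (j + 2)*(j + 3)*(j + 1)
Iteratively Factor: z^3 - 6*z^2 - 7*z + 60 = (z - 5)*(z^2 - z - 12) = (z - 5)*(z - 4)*(z + 3)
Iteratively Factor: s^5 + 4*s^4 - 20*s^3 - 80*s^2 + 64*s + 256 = (s + 2)*(s^4 + 2*s^3 - 24*s^2 - 32*s + 128) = (s + 2)*(s + 4)*(s^3 - 2*s^2 - 16*s + 32) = (s + 2)*(s + 4)^2*(s^2 - 6*s + 8) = (s - 4)*(s + 2)*(s + 4)^2*(s - 2)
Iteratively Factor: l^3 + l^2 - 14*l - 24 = (l + 3)*(l^2 - 2*l - 8) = (l - 4)*(l + 3)*(l + 2)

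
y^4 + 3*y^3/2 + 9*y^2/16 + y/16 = y*(y + 1/4)^2*(y + 1)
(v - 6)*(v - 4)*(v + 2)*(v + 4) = v^4 - 4*v^3 - 28*v^2 + 64*v + 192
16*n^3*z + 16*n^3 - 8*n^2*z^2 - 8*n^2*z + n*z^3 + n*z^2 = (-4*n + z)^2*(n*z + n)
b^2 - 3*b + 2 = (b - 2)*(b - 1)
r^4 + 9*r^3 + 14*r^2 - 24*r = r*(r - 1)*(r + 4)*(r + 6)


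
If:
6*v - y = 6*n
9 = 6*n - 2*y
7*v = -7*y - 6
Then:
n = 41/42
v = 5/7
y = -11/7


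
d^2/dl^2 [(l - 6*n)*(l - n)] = 2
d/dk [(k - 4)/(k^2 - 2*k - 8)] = -1/(k^2 + 4*k + 4)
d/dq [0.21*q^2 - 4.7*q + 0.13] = 0.42*q - 4.7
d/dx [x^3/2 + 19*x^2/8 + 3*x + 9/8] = 3*x^2/2 + 19*x/4 + 3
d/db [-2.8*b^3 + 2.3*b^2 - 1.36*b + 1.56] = -8.4*b^2 + 4.6*b - 1.36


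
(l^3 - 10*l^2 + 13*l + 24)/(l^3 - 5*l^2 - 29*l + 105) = (l^2 - 7*l - 8)/(l^2 - 2*l - 35)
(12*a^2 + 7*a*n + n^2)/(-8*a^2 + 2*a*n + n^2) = (-3*a - n)/(2*a - n)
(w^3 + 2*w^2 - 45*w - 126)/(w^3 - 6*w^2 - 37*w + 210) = (w + 3)/(w - 5)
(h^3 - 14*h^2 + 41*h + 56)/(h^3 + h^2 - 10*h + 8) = (h^3 - 14*h^2 + 41*h + 56)/(h^3 + h^2 - 10*h + 8)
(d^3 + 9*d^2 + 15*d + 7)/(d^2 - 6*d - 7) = (d^2 + 8*d + 7)/(d - 7)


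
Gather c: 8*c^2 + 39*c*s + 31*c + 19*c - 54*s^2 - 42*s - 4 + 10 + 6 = 8*c^2 + c*(39*s + 50) - 54*s^2 - 42*s + 12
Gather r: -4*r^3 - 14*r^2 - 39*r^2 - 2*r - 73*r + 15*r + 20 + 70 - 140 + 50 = -4*r^3 - 53*r^2 - 60*r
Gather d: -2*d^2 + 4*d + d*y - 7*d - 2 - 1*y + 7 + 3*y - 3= -2*d^2 + d*(y - 3) + 2*y + 2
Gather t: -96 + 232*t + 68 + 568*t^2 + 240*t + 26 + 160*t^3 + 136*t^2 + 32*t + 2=160*t^3 + 704*t^2 + 504*t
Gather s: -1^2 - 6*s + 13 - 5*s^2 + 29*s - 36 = -5*s^2 + 23*s - 24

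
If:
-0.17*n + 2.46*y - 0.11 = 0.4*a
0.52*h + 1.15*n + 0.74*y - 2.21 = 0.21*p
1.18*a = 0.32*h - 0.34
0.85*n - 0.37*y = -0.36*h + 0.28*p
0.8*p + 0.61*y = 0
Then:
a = 11.80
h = 44.57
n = -18.75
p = -0.51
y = 0.67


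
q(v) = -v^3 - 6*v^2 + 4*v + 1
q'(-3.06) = 12.63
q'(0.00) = 4.00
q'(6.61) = -206.40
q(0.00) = 1.00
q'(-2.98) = 13.12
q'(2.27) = -38.70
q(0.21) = 1.57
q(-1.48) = -14.82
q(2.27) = -32.53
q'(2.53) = -45.56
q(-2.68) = -33.57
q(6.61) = -523.52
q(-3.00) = -38.00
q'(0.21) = 1.35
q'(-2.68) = 14.61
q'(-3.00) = 13.00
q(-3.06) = -38.77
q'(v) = -3*v^2 - 12*v + 4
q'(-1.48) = 15.19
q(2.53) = -43.48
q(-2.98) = -37.74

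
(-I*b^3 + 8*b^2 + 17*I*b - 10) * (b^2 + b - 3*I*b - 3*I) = -I*b^5 + 5*b^4 - I*b^4 + 5*b^3 - 7*I*b^3 + 41*b^2 - 7*I*b^2 + 41*b + 30*I*b + 30*I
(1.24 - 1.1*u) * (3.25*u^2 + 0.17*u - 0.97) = -3.575*u^3 + 3.843*u^2 + 1.2778*u - 1.2028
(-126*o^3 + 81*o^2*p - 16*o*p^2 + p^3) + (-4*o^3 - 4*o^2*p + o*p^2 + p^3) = -130*o^3 + 77*o^2*p - 15*o*p^2 + 2*p^3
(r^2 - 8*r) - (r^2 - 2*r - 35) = 35 - 6*r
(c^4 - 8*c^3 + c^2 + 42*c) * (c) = c^5 - 8*c^4 + c^3 + 42*c^2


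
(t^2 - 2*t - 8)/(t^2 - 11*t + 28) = (t + 2)/(t - 7)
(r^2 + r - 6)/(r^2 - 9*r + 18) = (r^2 + r - 6)/(r^2 - 9*r + 18)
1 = 1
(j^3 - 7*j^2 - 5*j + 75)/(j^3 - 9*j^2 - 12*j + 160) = (j^2 - 2*j - 15)/(j^2 - 4*j - 32)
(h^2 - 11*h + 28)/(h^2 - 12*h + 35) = (h - 4)/(h - 5)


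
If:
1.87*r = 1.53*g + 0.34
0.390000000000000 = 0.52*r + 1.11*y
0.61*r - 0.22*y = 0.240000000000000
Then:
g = 0.32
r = 0.44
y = 0.14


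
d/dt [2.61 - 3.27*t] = -3.27000000000000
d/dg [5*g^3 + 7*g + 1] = 15*g^2 + 7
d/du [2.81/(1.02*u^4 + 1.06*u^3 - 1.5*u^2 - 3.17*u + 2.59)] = (-11.4648*u^3 - 8.9358*u^2 + 8.43*u + 8.9077)/(1.02*u^4 + 1.06*u^3 - 1.5*u^2 - 3.17*u + 2.59)^2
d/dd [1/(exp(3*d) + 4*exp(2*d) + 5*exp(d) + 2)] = (-3*exp(2*d) - 8*exp(d) - 5)*exp(d)/(exp(3*d) + 4*exp(2*d) + 5*exp(d) + 2)^2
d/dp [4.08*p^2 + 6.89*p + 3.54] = 8.16*p + 6.89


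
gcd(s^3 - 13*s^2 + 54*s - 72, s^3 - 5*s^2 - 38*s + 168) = s - 4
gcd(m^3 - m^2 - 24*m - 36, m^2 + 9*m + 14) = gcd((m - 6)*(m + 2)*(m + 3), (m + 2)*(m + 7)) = m + 2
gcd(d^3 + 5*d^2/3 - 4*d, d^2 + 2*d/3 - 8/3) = d - 4/3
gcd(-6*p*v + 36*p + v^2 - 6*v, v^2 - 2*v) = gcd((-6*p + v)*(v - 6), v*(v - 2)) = 1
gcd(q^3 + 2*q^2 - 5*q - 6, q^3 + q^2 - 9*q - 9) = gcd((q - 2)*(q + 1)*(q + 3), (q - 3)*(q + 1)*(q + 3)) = q^2 + 4*q + 3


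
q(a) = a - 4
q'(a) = 1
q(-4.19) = -8.19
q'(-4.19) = 1.00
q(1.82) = -2.18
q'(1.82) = 1.00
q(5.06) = 1.06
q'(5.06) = 1.00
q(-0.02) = -4.02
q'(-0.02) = 1.00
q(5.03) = 1.03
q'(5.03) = 1.00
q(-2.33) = -6.33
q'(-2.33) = 1.00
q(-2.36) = -6.36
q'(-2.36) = 1.00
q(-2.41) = -6.41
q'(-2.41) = 1.00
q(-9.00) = -13.00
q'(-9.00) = 1.00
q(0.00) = -4.00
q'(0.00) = 1.00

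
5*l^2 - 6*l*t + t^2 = (-5*l + t)*(-l + t)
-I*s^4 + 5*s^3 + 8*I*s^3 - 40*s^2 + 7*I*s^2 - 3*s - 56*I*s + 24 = (s - 8)*(s + I)*(s + 3*I)*(-I*s + 1)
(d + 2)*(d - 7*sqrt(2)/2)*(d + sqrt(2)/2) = d^3 - 3*sqrt(2)*d^2 + 2*d^2 - 6*sqrt(2)*d - 7*d/2 - 7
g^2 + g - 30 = (g - 5)*(g + 6)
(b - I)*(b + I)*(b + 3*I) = b^3 + 3*I*b^2 + b + 3*I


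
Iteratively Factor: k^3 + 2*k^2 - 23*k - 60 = (k - 5)*(k^2 + 7*k + 12) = (k - 5)*(k + 4)*(k + 3)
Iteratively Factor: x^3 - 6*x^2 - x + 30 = (x + 2)*(x^2 - 8*x + 15) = (x - 5)*(x + 2)*(x - 3)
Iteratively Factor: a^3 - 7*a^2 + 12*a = (a)*(a^2 - 7*a + 12) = a*(a - 4)*(a - 3)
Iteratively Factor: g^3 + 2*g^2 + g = (g + 1)*(g^2 + g) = (g + 1)^2*(g)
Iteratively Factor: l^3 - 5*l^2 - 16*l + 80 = (l - 5)*(l^2 - 16) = (l - 5)*(l + 4)*(l - 4)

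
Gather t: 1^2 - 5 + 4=0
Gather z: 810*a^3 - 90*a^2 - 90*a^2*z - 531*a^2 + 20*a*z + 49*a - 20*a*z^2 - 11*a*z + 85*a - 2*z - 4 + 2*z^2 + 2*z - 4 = 810*a^3 - 621*a^2 + 134*a + z^2*(2 - 20*a) + z*(-90*a^2 + 9*a) - 8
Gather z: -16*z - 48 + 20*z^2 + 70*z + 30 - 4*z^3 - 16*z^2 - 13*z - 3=-4*z^3 + 4*z^2 + 41*z - 21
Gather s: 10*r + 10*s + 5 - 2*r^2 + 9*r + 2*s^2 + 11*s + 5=-2*r^2 + 19*r + 2*s^2 + 21*s + 10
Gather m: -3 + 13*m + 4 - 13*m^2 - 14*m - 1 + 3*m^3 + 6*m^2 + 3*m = 3*m^3 - 7*m^2 + 2*m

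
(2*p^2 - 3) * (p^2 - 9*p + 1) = 2*p^4 - 18*p^3 - p^2 + 27*p - 3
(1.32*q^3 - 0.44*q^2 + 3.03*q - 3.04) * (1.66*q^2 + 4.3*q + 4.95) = 2.1912*q^5 + 4.9456*q^4 + 9.6718*q^3 + 5.8046*q^2 + 1.9265*q - 15.048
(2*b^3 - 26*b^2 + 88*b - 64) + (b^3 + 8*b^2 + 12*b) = 3*b^3 - 18*b^2 + 100*b - 64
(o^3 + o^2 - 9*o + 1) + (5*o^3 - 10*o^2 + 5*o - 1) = 6*o^3 - 9*o^2 - 4*o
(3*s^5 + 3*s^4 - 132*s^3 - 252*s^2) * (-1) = -3*s^5 - 3*s^4 + 132*s^3 + 252*s^2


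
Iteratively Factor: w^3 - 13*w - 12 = (w + 1)*(w^2 - w - 12) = (w - 4)*(w + 1)*(w + 3)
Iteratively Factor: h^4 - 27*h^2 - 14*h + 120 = (h - 2)*(h^3 + 2*h^2 - 23*h - 60) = (h - 2)*(h + 4)*(h^2 - 2*h - 15) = (h - 5)*(h - 2)*(h + 4)*(h + 3)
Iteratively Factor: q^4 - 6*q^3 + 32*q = (q)*(q^3 - 6*q^2 + 32) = q*(q + 2)*(q^2 - 8*q + 16) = q*(q - 4)*(q + 2)*(q - 4)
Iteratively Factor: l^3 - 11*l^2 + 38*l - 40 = (l - 5)*(l^2 - 6*l + 8) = (l - 5)*(l - 4)*(l - 2)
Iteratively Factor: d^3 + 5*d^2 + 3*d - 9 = (d - 1)*(d^2 + 6*d + 9) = (d - 1)*(d + 3)*(d + 3)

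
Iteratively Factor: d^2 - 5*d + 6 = (d - 3)*(d - 2)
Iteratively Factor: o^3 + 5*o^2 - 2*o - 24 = (o - 2)*(o^2 + 7*o + 12) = (o - 2)*(o + 4)*(o + 3)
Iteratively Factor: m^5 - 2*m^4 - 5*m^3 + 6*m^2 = (m - 3)*(m^4 + m^3 - 2*m^2) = (m - 3)*(m + 2)*(m^3 - m^2) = (m - 3)*(m - 1)*(m + 2)*(m^2) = m*(m - 3)*(m - 1)*(m + 2)*(m)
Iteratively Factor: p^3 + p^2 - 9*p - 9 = (p - 3)*(p^2 + 4*p + 3) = (p - 3)*(p + 1)*(p + 3)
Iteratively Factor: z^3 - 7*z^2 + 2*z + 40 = (z - 4)*(z^2 - 3*z - 10) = (z - 5)*(z - 4)*(z + 2)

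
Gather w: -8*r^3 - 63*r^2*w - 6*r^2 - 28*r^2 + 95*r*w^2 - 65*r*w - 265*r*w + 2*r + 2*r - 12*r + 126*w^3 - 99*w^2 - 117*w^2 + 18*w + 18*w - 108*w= -8*r^3 - 34*r^2 - 8*r + 126*w^3 + w^2*(95*r - 216) + w*(-63*r^2 - 330*r - 72)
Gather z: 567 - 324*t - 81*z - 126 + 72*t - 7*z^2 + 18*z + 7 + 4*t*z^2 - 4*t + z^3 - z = -256*t + z^3 + z^2*(4*t - 7) - 64*z + 448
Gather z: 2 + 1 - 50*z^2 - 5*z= -50*z^2 - 5*z + 3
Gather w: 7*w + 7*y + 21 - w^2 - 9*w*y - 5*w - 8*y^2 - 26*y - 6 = -w^2 + w*(2 - 9*y) - 8*y^2 - 19*y + 15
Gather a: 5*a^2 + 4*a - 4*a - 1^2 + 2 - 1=5*a^2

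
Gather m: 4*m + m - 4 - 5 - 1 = 5*m - 10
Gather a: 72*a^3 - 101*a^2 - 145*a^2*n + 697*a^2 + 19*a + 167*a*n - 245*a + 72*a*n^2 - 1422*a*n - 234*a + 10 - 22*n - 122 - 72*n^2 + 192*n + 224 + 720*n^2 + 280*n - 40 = 72*a^3 + a^2*(596 - 145*n) + a*(72*n^2 - 1255*n - 460) + 648*n^2 + 450*n + 72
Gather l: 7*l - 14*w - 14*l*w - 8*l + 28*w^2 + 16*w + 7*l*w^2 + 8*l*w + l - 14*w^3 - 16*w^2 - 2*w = l*(7*w^2 - 6*w) - 14*w^3 + 12*w^2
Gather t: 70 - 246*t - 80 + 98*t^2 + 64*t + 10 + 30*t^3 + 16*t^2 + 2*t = 30*t^3 + 114*t^2 - 180*t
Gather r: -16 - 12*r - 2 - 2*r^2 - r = -2*r^2 - 13*r - 18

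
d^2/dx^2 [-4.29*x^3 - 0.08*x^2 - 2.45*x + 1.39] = -25.74*x - 0.16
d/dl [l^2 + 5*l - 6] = 2*l + 5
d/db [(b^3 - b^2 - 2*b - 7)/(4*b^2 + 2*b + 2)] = (b^4 + b^3 + 3*b^2 + 13*b + 5/2)/(4*b^4 + 4*b^3 + 5*b^2 + 2*b + 1)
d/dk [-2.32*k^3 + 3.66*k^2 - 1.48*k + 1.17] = -6.96*k^2 + 7.32*k - 1.48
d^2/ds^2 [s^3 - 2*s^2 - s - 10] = 6*s - 4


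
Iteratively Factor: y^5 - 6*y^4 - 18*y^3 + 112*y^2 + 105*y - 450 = (y - 2)*(y^4 - 4*y^3 - 26*y^2 + 60*y + 225) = (y - 5)*(y - 2)*(y^3 + y^2 - 21*y - 45) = (y - 5)*(y - 2)*(y + 3)*(y^2 - 2*y - 15) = (y - 5)^2*(y - 2)*(y + 3)*(y + 3)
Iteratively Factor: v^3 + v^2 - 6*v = (v - 2)*(v^2 + 3*v) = v*(v - 2)*(v + 3)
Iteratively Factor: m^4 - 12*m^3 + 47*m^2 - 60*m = (m - 5)*(m^3 - 7*m^2 + 12*m) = (m - 5)*(m - 3)*(m^2 - 4*m) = (m - 5)*(m - 4)*(m - 3)*(m)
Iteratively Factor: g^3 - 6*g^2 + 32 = (g - 4)*(g^2 - 2*g - 8) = (g - 4)^2*(g + 2)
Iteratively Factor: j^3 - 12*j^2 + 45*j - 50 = (j - 5)*(j^2 - 7*j + 10) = (j - 5)^2*(j - 2)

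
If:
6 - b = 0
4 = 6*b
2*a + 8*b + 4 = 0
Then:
No Solution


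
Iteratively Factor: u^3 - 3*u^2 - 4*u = (u + 1)*(u^2 - 4*u) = u*(u + 1)*(u - 4)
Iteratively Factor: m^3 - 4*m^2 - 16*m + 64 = (m - 4)*(m^2 - 16) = (m - 4)*(m + 4)*(m - 4)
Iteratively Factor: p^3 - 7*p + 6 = (p + 3)*(p^2 - 3*p + 2) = (p - 1)*(p + 3)*(p - 2)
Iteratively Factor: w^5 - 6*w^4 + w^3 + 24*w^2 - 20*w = (w + 2)*(w^4 - 8*w^3 + 17*w^2 - 10*w) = w*(w + 2)*(w^3 - 8*w^2 + 17*w - 10) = w*(w - 5)*(w + 2)*(w^2 - 3*w + 2) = w*(w - 5)*(w - 2)*(w + 2)*(w - 1)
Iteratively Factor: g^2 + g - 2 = (g + 2)*(g - 1)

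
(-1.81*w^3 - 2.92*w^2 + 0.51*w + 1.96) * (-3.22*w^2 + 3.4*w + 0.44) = 5.8282*w^5 + 3.2484*w^4 - 12.3666*w^3 - 5.862*w^2 + 6.8884*w + 0.8624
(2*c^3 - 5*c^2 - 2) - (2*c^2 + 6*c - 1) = 2*c^3 - 7*c^2 - 6*c - 1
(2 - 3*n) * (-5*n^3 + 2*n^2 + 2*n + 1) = 15*n^4 - 16*n^3 - 2*n^2 + n + 2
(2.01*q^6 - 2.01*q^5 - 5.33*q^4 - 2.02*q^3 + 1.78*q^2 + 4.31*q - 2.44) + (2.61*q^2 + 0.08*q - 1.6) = 2.01*q^6 - 2.01*q^5 - 5.33*q^4 - 2.02*q^3 + 4.39*q^2 + 4.39*q - 4.04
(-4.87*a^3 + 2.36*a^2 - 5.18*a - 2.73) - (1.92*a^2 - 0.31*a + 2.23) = -4.87*a^3 + 0.44*a^2 - 4.87*a - 4.96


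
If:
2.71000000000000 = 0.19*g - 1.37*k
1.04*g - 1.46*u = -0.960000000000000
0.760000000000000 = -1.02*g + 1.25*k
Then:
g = -3.82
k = -2.51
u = -2.06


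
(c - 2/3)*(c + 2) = c^2 + 4*c/3 - 4/3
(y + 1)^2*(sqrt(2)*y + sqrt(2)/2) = sqrt(2)*y^3 + 5*sqrt(2)*y^2/2 + 2*sqrt(2)*y + sqrt(2)/2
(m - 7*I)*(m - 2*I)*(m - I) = m^3 - 10*I*m^2 - 23*m + 14*I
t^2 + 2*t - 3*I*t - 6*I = (t + 2)*(t - 3*I)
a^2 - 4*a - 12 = (a - 6)*(a + 2)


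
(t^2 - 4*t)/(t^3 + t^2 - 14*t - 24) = t/(t^2 + 5*t + 6)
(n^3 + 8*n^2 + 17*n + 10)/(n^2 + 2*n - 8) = (n^3 + 8*n^2 + 17*n + 10)/(n^2 + 2*n - 8)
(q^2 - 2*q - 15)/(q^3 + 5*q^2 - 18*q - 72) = (q - 5)/(q^2 + 2*q - 24)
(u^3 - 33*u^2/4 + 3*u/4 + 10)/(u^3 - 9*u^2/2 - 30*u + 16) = (4*u^2 - u - 5)/(2*(2*u^2 + 7*u - 4))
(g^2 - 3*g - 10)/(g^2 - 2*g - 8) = (g - 5)/(g - 4)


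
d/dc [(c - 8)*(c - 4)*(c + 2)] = 3*c^2 - 20*c + 8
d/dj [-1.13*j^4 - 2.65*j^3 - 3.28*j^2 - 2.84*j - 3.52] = -4.52*j^3 - 7.95*j^2 - 6.56*j - 2.84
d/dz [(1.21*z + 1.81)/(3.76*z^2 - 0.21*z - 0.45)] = (4.5496*z^2 - 0.2541*z - (1.21*z + 1.81)*(7.52*z - 0.21) - 0.5445)/(-3.76*z^2 + 0.21*z + 0.45)^2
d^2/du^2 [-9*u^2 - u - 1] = -18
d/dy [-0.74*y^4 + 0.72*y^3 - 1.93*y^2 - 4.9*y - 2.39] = -2.96*y^3 + 2.16*y^2 - 3.86*y - 4.9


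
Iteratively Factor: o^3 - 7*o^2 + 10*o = (o)*(o^2 - 7*o + 10) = o*(o - 5)*(o - 2)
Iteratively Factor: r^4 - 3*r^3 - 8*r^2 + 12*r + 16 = (r + 1)*(r^3 - 4*r^2 - 4*r + 16) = (r + 1)*(r + 2)*(r^2 - 6*r + 8) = (r - 4)*(r + 1)*(r + 2)*(r - 2)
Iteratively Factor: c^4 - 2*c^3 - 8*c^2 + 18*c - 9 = (c - 1)*(c^3 - c^2 - 9*c + 9) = (c - 3)*(c - 1)*(c^2 + 2*c - 3) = (c - 3)*(c - 1)^2*(c + 3)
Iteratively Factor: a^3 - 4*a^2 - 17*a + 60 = (a + 4)*(a^2 - 8*a + 15) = (a - 5)*(a + 4)*(a - 3)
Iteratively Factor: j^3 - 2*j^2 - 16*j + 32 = (j - 4)*(j^2 + 2*j - 8) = (j - 4)*(j + 4)*(j - 2)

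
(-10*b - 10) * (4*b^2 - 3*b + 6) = -40*b^3 - 10*b^2 - 30*b - 60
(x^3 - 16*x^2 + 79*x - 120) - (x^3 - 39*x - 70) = -16*x^2 + 118*x - 50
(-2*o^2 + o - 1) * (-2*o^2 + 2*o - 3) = 4*o^4 - 6*o^3 + 10*o^2 - 5*o + 3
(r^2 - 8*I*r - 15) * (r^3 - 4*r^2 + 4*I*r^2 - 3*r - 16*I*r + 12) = r^5 - 4*r^4 - 4*I*r^4 + 14*r^3 + 16*I*r^3 - 56*r^2 - 36*I*r^2 + 45*r + 144*I*r - 180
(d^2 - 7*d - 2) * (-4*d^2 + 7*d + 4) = -4*d^4 + 35*d^3 - 37*d^2 - 42*d - 8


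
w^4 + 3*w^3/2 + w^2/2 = w^2*(w + 1/2)*(w + 1)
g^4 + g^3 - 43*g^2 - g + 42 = (g - 6)*(g - 1)*(g + 1)*(g + 7)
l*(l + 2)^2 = l^3 + 4*l^2 + 4*l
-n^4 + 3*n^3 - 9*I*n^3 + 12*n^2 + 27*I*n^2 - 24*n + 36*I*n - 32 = (n - 4)*(n + 8*I)*(-I*n + 1)*(-I*n - I)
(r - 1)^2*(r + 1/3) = r^3 - 5*r^2/3 + r/3 + 1/3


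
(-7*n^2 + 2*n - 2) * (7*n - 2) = -49*n^3 + 28*n^2 - 18*n + 4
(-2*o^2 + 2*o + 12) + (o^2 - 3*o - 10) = -o^2 - o + 2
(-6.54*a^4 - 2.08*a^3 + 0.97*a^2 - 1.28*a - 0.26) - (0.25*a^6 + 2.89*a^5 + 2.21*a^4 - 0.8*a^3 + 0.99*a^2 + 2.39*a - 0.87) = -0.25*a^6 - 2.89*a^5 - 8.75*a^4 - 1.28*a^3 - 0.02*a^2 - 3.67*a + 0.61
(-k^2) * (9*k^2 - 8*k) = -9*k^4 + 8*k^3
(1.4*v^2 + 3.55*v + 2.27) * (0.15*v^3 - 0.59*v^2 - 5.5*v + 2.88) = 0.21*v^5 - 0.2935*v^4 - 9.454*v^3 - 16.8323*v^2 - 2.261*v + 6.5376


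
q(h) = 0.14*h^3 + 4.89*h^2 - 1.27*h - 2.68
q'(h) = 0.42*h^2 + 9.78*h - 1.27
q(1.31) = 4.36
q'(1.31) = 12.26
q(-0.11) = -2.48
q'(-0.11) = -2.34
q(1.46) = 6.33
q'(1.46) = 13.90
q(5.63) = 170.15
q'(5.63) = 67.10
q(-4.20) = 78.54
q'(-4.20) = -34.94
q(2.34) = 22.92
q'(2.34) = 23.91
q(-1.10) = 4.45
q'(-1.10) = -11.52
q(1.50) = 6.89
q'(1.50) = 14.34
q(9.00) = 484.04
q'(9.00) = 120.77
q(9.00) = 484.04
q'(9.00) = 120.77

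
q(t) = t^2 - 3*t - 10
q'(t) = 2*t - 3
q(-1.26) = -4.63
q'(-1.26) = -5.52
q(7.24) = 20.70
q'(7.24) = 11.48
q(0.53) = -11.31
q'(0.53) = -1.94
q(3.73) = -7.28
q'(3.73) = 4.46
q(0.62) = -11.48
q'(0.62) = -1.76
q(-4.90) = 28.71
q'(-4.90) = -12.80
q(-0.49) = -8.29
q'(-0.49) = -3.98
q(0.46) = -11.17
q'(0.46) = -2.08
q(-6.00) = 44.00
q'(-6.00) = -15.00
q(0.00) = -10.00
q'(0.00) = -3.00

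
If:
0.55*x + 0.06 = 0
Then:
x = -0.11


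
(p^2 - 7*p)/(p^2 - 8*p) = (p - 7)/(p - 8)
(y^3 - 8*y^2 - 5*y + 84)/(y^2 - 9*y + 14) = (y^2 - y - 12)/(y - 2)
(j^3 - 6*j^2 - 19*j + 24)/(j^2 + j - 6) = (j^2 - 9*j + 8)/(j - 2)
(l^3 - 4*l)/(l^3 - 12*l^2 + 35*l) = (l^2 - 4)/(l^2 - 12*l + 35)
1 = 1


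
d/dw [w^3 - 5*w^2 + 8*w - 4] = 3*w^2 - 10*w + 8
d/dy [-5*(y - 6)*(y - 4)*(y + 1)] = -15*y^2 + 90*y - 70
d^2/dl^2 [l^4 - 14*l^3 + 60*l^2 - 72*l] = 12*l^2 - 84*l + 120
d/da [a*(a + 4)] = 2*a + 4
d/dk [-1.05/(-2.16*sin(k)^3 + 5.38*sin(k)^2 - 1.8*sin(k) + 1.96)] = (-6.804*sin(k)^2 + 11.298*sin(k) - 1.89)*cos(k)/(2.16*sin(k)^3 - 5.38*sin(k)^2 + 1.8*sin(k) - 1.96)^2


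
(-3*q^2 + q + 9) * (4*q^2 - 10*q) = -12*q^4 + 34*q^3 + 26*q^2 - 90*q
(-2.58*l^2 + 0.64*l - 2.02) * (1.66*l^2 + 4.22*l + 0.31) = -4.2828*l^4 - 9.8252*l^3 - 1.4522*l^2 - 8.326*l - 0.6262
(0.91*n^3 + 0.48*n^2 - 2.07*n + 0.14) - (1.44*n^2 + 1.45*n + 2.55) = 0.91*n^3 - 0.96*n^2 - 3.52*n - 2.41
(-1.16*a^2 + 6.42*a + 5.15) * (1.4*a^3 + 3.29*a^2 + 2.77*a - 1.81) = -1.624*a^5 + 5.1716*a^4 + 25.1186*a^3 + 36.8265*a^2 + 2.6453*a - 9.3215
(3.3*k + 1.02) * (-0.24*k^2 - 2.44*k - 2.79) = -0.792*k^3 - 8.2968*k^2 - 11.6958*k - 2.8458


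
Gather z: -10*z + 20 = 20 - 10*z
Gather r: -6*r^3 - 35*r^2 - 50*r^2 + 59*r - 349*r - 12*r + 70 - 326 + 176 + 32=-6*r^3 - 85*r^2 - 302*r - 48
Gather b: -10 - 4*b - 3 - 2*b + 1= -6*b - 12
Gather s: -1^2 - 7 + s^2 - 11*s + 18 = s^2 - 11*s + 10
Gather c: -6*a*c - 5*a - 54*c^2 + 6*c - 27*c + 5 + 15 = -5*a - 54*c^2 + c*(-6*a - 21) + 20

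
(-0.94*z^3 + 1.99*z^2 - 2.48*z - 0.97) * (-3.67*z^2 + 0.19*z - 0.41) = 3.4498*z^5 - 7.4819*z^4 + 9.8651*z^3 + 2.2728*z^2 + 0.8325*z + 0.3977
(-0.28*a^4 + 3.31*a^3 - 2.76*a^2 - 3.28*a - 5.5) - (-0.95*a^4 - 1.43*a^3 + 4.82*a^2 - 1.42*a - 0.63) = 0.67*a^4 + 4.74*a^3 - 7.58*a^2 - 1.86*a - 4.87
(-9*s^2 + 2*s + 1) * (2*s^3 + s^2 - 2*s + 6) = -18*s^5 - 5*s^4 + 22*s^3 - 57*s^2 + 10*s + 6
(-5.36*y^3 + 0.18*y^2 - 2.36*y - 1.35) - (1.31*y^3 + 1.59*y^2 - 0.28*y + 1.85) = -6.67*y^3 - 1.41*y^2 - 2.08*y - 3.2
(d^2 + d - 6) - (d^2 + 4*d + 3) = -3*d - 9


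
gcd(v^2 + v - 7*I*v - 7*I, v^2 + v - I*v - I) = v + 1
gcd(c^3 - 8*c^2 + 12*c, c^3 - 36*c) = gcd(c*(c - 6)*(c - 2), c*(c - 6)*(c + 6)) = c^2 - 6*c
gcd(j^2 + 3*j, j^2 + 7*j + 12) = j + 3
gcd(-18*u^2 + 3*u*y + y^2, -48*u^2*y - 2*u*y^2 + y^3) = 6*u + y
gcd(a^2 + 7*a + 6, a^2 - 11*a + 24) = 1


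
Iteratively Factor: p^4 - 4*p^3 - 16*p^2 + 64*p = (p)*(p^3 - 4*p^2 - 16*p + 64) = p*(p - 4)*(p^2 - 16) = p*(p - 4)*(p + 4)*(p - 4)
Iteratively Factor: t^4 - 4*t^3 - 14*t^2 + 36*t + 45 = (t - 5)*(t^3 + t^2 - 9*t - 9) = (t - 5)*(t + 1)*(t^2 - 9) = (t - 5)*(t + 1)*(t + 3)*(t - 3)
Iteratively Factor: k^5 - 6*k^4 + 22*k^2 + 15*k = (k)*(k^4 - 6*k^3 + 22*k + 15) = k*(k + 1)*(k^3 - 7*k^2 + 7*k + 15) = k*(k - 3)*(k + 1)*(k^2 - 4*k - 5) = k*(k - 3)*(k + 1)^2*(k - 5)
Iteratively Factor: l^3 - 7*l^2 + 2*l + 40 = (l + 2)*(l^2 - 9*l + 20) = (l - 5)*(l + 2)*(l - 4)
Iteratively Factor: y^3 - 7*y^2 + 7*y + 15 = (y - 3)*(y^2 - 4*y - 5) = (y - 3)*(y + 1)*(y - 5)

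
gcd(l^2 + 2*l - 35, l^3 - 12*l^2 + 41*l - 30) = l - 5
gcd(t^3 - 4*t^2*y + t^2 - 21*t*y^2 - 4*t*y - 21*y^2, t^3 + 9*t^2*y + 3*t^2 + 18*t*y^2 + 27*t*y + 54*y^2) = t + 3*y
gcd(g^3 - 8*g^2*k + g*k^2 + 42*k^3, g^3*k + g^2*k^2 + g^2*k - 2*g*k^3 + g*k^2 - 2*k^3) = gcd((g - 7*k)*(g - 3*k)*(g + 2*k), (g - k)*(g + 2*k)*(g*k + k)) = g + 2*k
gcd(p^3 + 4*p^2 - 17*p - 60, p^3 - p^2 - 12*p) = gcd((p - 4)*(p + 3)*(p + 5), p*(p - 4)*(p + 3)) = p^2 - p - 12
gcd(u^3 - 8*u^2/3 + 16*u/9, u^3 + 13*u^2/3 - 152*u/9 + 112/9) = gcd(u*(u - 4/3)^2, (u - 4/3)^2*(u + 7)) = u^2 - 8*u/3 + 16/9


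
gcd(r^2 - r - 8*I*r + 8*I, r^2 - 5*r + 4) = r - 1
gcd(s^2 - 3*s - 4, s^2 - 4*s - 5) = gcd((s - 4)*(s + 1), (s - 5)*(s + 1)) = s + 1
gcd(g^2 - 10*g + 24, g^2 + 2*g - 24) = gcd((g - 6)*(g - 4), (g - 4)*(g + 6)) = g - 4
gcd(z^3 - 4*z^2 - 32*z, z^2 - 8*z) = z^2 - 8*z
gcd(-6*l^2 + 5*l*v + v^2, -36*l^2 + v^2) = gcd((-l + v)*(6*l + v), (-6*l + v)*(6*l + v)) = 6*l + v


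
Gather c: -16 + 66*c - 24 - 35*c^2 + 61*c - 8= -35*c^2 + 127*c - 48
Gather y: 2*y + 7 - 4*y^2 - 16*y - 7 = -4*y^2 - 14*y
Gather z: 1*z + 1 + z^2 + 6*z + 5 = z^2 + 7*z + 6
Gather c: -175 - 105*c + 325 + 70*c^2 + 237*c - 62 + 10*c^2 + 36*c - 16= 80*c^2 + 168*c + 72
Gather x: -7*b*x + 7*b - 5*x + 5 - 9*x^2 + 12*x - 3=7*b - 9*x^2 + x*(7 - 7*b) + 2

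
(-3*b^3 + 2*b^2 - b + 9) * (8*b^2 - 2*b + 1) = -24*b^5 + 22*b^4 - 15*b^3 + 76*b^2 - 19*b + 9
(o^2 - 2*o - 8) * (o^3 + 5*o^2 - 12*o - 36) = o^5 + 3*o^4 - 30*o^3 - 52*o^2 + 168*o + 288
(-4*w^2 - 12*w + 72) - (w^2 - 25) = -5*w^2 - 12*w + 97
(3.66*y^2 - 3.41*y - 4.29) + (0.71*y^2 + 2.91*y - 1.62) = 4.37*y^2 - 0.5*y - 5.91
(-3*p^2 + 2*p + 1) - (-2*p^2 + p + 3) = -p^2 + p - 2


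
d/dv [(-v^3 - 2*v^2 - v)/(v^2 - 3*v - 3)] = (-v^4 + 6*v^3 + 16*v^2 + 12*v + 3)/(v^4 - 6*v^3 + 3*v^2 + 18*v + 9)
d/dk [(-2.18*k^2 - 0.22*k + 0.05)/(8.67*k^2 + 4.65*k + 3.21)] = (-8.2296*k^2 - 14.8626*k - 0.9387)/(75.1689*k^4 + 80.631*k^3 + 77.2839*k^2 + 29.853*k + 10.3041)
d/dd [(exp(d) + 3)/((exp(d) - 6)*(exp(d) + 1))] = (-exp(2*d) - 6*exp(d) + 9)*exp(d)/(exp(4*d) - 10*exp(3*d) + 13*exp(2*d) + 60*exp(d) + 36)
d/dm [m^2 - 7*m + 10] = 2*m - 7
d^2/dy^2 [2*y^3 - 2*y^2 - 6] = 12*y - 4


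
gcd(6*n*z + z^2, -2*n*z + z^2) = z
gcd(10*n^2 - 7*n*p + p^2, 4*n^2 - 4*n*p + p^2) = -2*n + p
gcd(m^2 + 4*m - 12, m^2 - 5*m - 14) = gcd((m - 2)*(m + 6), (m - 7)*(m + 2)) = 1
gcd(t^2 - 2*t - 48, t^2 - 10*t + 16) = t - 8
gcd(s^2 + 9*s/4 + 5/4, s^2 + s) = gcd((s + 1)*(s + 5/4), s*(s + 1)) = s + 1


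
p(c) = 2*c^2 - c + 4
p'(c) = 4*c - 1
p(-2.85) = 23.10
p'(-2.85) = -12.40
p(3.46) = 24.48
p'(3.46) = 12.84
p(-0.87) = 6.38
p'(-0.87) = -4.48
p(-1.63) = 10.94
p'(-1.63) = -7.52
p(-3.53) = 32.45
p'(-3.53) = -15.12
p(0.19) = 3.88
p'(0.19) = -0.24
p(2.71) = 15.98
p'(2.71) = 9.84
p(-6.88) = 105.55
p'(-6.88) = -28.52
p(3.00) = 19.00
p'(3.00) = 11.00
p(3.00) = 19.00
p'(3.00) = 11.00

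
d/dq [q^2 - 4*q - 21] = 2*q - 4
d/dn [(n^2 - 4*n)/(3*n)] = 1/3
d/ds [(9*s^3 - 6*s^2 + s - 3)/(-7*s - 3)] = 3*(-42*s^3 - 13*s^2 + 12*s - 8)/(49*s^2 + 42*s + 9)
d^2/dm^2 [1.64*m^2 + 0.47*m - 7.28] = 3.28000000000000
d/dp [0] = 0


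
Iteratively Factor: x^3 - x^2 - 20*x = (x - 5)*(x^2 + 4*x) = (x - 5)*(x + 4)*(x)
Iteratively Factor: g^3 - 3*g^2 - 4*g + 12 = (g + 2)*(g^2 - 5*g + 6) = (g - 3)*(g + 2)*(g - 2)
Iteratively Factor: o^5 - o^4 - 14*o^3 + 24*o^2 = (o + 4)*(o^4 - 5*o^3 + 6*o^2) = (o - 2)*(o + 4)*(o^3 - 3*o^2) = o*(o - 2)*(o + 4)*(o^2 - 3*o) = o^2*(o - 2)*(o + 4)*(o - 3)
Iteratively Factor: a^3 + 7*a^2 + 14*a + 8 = (a + 2)*(a^2 + 5*a + 4) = (a + 2)*(a + 4)*(a + 1)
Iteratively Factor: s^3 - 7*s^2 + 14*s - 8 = (s - 1)*(s^2 - 6*s + 8) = (s - 4)*(s - 1)*(s - 2)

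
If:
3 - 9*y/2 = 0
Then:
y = 2/3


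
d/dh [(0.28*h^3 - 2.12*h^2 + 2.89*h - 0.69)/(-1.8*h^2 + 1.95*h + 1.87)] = (-0.504*h^4 + 1.092*h^3 + 2.6388*h^2 - 10.4128*h + 6.7498)/(3.24*h^4 - 7.02*h^3 - 2.9295*h^2 + 7.293*h + 3.4969)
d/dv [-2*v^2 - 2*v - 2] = -4*v - 2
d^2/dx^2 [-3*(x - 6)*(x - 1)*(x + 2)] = 30 - 18*x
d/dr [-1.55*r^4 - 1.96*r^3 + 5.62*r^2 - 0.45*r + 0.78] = -6.2*r^3 - 5.88*r^2 + 11.24*r - 0.45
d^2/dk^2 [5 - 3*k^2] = -6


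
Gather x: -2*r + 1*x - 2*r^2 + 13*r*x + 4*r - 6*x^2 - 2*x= -2*r^2 + 2*r - 6*x^2 + x*(13*r - 1)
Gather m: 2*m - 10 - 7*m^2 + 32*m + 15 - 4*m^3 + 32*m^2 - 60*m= -4*m^3 + 25*m^2 - 26*m + 5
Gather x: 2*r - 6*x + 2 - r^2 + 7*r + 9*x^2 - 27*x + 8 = -r^2 + 9*r + 9*x^2 - 33*x + 10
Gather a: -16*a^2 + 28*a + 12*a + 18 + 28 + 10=-16*a^2 + 40*a + 56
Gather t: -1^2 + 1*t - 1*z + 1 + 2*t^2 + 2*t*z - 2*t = 2*t^2 + t*(2*z - 1) - z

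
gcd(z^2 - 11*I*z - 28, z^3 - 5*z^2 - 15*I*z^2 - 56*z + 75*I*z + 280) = z - 7*I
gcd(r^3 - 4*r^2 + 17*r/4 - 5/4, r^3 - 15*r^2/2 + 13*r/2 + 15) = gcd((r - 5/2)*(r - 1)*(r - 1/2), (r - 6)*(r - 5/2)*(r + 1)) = r - 5/2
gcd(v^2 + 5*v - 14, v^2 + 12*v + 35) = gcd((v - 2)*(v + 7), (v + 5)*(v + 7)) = v + 7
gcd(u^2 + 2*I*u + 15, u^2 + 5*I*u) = u + 5*I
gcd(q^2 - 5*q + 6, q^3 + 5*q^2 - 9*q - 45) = q - 3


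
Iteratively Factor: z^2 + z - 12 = (z + 4)*(z - 3)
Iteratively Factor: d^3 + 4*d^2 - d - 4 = (d + 1)*(d^2 + 3*d - 4) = (d + 1)*(d + 4)*(d - 1)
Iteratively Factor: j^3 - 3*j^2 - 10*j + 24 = (j - 4)*(j^2 + j - 6) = (j - 4)*(j + 3)*(j - 2)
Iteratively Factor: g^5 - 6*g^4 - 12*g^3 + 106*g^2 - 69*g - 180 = (g + 4)*(g^4 - 10*g^3 + 28*g^2 - 6*g - 45) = (g - 3)*(g + 4)*(g^3 - 7*g^2 + 7*g + 15) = (g - 3)^2*(g + 4)*(g^2 - 4*g - 5) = (g - 3)^2*(g + 1)*(g + 4)*(g - 5)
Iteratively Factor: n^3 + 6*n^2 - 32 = (n + 4)*(n^2 + 2*n - 8) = (n + 4)^2*(n - 2)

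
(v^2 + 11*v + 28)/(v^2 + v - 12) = (v + 7)/(v - 3)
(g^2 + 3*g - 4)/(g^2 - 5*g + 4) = (g + 4)/(g - 4)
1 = 1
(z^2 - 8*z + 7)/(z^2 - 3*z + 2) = (z - 7)/(z - 2)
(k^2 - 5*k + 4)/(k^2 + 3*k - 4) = (k - 4)/(k + 4)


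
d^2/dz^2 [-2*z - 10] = 0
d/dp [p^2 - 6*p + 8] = 2*p - 6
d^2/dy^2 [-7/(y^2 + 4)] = 14*(4 - 3*y^2)/(y^2 + 4)^3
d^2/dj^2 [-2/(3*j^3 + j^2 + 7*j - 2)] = 4*((9*j + 1)*(3*j^3 + j^2 + 7*j - 2) - (9*j^2 + 2*j + 7)^2)/(3*j^3 + j^2 + 7*j - 2)^3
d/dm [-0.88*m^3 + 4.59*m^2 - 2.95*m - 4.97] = -2.64*m^2 + 9.18*m - 2.95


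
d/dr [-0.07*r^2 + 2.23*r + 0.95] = 2.23 - 0.14*r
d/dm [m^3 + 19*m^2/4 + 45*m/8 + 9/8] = 3*m^2 + 19*m/2 + 45/8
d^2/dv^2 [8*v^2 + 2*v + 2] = 16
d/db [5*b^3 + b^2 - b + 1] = 15*b^2 + 2*b - 1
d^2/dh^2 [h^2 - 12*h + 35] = 2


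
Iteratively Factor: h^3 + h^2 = (h)*(h^2 + h) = h*(h + 1)*(h)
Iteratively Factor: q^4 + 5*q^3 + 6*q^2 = (q + 3)*(q^3 + 2*q^2) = q*(q + 3)*(q^2 + 2*q) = q*(q + 2)*(q + 3)*(q)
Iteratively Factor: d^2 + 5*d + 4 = (d + 1)*(d + 4)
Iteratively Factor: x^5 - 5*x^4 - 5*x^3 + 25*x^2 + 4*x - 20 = (x - 2)*(x^4 - 3*x^3 - 11*x^2 + 3*x + 10) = (x - 2)*(x + 1)*(x^3 - 4*x^2 - 7*x + 10) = (x - 2)*(x - 1)*(x + 1)*(x^2 - 3*x - 10) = (x - 2)*(x - 1)*(x + 1)*(x + 2)*(x - 5)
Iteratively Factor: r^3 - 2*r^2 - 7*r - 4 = (r + 1)*(r^2 - 3*r - 4) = (r - 4)*(r + 1)*(r + 1)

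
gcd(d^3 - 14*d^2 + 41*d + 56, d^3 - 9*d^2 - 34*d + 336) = d^2 - 15*d + 56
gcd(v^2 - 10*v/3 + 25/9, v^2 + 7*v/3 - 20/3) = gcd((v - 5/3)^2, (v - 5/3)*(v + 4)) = v - 5/3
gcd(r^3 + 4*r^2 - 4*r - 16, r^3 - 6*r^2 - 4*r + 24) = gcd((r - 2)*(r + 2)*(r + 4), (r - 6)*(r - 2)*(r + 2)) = r^2 - 4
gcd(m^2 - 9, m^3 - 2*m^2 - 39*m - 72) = m + 3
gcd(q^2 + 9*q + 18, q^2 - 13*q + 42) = 1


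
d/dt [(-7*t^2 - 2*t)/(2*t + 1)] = 2*(-7*t^2 - 7*t - 1)/(4*t^2 + 4*t + 1)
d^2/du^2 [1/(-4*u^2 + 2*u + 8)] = (-4*u^2 + 2*u + (4*u - 1)^2 + 8)/(-2*u^2 + u + 4)^3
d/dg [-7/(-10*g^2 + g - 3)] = 7*(1 - 20*g)/(10*g^2 - g + 3)^2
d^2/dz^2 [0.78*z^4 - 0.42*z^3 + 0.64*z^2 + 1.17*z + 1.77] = 9.36*z^2 - 2.52*z + 1.28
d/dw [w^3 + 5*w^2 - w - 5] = 3*w^2 + 10*w - 1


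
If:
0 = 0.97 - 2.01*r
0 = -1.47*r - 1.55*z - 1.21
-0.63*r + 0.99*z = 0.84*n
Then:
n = -1.82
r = 0.48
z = -1.24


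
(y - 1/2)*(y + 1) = y^2 + y/2 - 1/2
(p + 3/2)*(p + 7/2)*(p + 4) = p^3 + 9*p^2 + 101*p/4 + 21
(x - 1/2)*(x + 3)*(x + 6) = x^3 + 17*x^2/2 + 27*x/2 - 9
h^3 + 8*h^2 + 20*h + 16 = (h + 2)^2*(h + 4)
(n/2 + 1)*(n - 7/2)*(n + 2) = n^3/2 + n^2/4 - 5*n - 7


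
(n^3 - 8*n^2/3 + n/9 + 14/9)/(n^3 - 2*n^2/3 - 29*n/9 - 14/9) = (n - 1)/(n + 1)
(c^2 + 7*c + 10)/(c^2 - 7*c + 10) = (c^2 + 7*c + 10)/(c^2 - 7*c + 10)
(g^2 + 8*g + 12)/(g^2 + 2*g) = (g + 6)/g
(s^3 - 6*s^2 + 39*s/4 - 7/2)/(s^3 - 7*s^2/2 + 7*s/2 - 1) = (s - 7/2)/(s - 1)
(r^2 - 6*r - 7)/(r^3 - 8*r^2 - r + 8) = (r - 7)/(r^2 - 9*r + 8)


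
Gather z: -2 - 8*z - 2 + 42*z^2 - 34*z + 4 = 42*z^2 - 42*z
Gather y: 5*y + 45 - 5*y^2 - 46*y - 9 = -5*y^2 - 41*y + 36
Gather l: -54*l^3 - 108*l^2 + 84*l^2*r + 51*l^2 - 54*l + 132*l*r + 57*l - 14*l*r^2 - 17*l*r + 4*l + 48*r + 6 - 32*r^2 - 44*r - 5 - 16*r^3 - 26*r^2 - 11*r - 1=-54*l^3 + l^2*(84*r - 57) + l*(-14*r^2 + 115*r + 7) - 16*r^3 - 58*r^2 - 7*r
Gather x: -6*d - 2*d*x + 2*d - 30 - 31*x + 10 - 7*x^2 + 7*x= -4*d - 7*x^2 + x*(-2*d - 24) - 20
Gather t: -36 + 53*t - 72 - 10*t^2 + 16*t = -10*t^2 + 69*t - 108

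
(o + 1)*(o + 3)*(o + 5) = o^3 + 9*o^2 + 23*o + 15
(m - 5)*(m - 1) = m^2 - 6*m + 5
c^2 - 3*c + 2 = (c - 2)*(c - 1)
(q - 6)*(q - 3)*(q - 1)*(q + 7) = q^4 - 3*q^3 - 43*q^2 + 171*q - 126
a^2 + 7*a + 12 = (a + 3)*(a + 4)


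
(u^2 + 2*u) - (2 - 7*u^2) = 8*u^2 + 2*u - 2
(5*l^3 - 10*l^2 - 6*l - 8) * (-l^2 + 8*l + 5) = -5*l^5 + 50*l^4 - 49*l^3 - 90*l^2 - 94*l - 40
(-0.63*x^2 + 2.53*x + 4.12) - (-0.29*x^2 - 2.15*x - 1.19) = -0.34*x^2 + 4.68*x + 5.31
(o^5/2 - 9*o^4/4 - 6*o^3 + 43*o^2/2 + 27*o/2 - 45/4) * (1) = o^5/2 - 9*o^4/4 - 6*o^3 + 43*o^2/2 + 27*o/2 - 45/4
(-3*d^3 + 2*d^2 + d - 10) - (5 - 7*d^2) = -3*d^3 + 9*d^2 + d - 15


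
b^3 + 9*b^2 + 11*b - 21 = (b - 1)*(b + 3)*(b + 7)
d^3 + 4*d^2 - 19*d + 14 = (d - 2)*(d - 1)*(d + 7)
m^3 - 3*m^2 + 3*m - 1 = (m - 1)^3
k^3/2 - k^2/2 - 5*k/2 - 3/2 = (k/2 + 1/2)*(k - 3)*(k + 1)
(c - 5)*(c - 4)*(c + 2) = c^3 - 7*c^2 + 2*c + 40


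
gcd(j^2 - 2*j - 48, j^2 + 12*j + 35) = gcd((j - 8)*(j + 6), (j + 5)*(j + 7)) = 1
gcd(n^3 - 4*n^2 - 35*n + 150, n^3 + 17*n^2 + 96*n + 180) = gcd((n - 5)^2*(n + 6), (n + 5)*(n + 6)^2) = n + 6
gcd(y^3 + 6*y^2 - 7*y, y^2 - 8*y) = y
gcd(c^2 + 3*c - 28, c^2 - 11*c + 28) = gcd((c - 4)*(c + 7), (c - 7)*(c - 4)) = c - 4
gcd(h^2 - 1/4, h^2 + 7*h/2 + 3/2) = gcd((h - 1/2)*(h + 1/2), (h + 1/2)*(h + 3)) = h + 1/2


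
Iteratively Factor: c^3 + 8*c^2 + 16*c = (c + 4)*(c^2 + 4*c) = c*(c + 4)*(c + 4)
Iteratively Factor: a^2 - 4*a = (a)*(a - 4)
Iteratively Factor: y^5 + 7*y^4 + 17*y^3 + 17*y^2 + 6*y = (y)*(y^4 + 7*y^3 + 17*y^2 + 17*y + 6) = y*(y + 3)*(y^3 + 4*y^2 + 5*y + 2) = y*(y + 2)*(y + 3)*(y^2 + 2*y + 1) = y*(y + 1)*(y + 2)*(y + 3)*(y + 1)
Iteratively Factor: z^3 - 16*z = (z)*(z^2 - 16) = z*(z + 4)*(z - 4)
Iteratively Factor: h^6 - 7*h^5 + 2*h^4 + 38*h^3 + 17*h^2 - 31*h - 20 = (h + 1)*(h^5 - 8*h^4 + 10*h^3 + 28*h^2 - 11*h - 20) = (h - 4)*(h + 1)*(h^4 - 4*h^3 - 6*h^2 + 4*h + 5) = (h - 4)*(h + 1)^2*(h^3 - 5*h^2 - h + 5) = (h - 4)*(h + 1)^3*(h^2 - 6*h + 5) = (h - 5)*(h - 4)*(h + 1)^3*(h - 1)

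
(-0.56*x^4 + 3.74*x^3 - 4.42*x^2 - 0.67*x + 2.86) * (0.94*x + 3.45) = -0.5264*x^5 + 1.5836*x^4 + 8.7482*x^3 - 15.8788*x^2 + 0.3769*x + 9.867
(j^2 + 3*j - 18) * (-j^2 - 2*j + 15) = -j^4 - 5*j^3 + 27*j^2 + 81*j - 270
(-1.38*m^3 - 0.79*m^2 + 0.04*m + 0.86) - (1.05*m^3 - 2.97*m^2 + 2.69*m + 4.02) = -2.43*m^3 + 2.18*m^2 - 2.65*m - 3.16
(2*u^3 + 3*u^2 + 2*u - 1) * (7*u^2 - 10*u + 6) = 14*u^5 + u^4 - 4*u^3 - 9*u^2 + 22*u - 6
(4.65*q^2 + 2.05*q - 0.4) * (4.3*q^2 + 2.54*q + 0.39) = 19.995*q^4 + 20.626*q^3 + 5.3005*q^2 - 0.2165*q - 0.156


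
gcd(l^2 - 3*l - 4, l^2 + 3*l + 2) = l + 1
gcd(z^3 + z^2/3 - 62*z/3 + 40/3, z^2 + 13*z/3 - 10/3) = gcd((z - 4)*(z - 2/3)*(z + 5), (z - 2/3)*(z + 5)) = z^2 + 13*z/3 - 10/3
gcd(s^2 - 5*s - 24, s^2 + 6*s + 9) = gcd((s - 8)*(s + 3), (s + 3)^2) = s + 3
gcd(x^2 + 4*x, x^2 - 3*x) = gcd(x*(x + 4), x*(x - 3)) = x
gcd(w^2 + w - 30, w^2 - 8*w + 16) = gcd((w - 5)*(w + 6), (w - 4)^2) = 1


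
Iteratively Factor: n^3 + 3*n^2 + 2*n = (n + 2)*(n^2 + n) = (n + 1)*(n + 2)*(n)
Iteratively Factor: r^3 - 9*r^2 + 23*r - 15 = (r - 5)*(r^2 - 4*r + 3) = (r - 5)*(r - 1)*(r - 3)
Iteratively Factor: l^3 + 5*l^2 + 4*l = (l + 4)*(l^2 + l) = l*(l + 4)*(l + 1)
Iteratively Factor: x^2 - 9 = (x - 3)*(x + 3)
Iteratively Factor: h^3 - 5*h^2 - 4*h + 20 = (h - 5)*(h^2 - 4) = (h - 5)*(h + 2)*(h - 2)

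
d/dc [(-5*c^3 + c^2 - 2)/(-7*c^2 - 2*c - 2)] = (35*c^4 + 20*c^3 + 28*c^2 - 32*c - 4)/(49*c^4 + 28*c^3 + 32*c^2 + 8*c + 4)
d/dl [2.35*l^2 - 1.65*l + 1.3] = 4.7*l - 1.65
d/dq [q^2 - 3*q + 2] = 2*q - 3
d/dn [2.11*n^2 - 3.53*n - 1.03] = 4.22*n - 3.53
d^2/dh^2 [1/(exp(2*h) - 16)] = 4*(exp(2*h) + 16)*exp(2*h)/(exp(2*h) - 16)^3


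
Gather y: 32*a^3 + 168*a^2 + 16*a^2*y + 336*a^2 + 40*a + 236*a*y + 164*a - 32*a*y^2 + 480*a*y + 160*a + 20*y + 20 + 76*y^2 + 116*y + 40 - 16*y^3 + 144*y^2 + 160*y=32*a^3 + 504*a^2 + 364*a - 16*y^3 + y^2*(220 - 32*a) + y*(16*a^2 + 716*a + 296) + 60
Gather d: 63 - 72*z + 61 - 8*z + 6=130 - 80*z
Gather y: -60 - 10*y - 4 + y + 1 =-9*y - 63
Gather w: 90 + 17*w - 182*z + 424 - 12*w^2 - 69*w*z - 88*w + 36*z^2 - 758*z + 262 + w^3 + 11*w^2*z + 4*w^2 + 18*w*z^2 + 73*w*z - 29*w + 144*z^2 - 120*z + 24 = w^3 + w^2*(11*z - 8) + w*(18*z^2 + 4*z - 100) + 180*z^2 - 1060*z + 800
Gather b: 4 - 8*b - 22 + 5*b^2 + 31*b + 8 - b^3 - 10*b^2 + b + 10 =-b^3 - 5*b^2 + 24*b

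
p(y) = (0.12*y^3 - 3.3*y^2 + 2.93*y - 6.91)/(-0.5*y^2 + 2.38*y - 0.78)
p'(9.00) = -1.32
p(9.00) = 8.07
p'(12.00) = -0.63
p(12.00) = 5.42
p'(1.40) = -0.02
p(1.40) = -5.69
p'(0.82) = 12.21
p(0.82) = -7.97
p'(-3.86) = -0.41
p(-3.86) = 4.27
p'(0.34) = 15663.28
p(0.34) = 219.95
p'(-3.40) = -0.41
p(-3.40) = 4.08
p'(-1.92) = -0.23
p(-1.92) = 3.55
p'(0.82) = 12.21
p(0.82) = -7.97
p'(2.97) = -11.23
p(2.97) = -12.87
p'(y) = (1.0*y - 2.38)*(0.12*y^3 - 3.3*y^2 + 2.93*y - 6.91)/(-0.5*y^2 + 2.38*y - 0.78)^2 + (0.36*y^2 - 6.6*y + 2.93)/(-0.5*y^2 + 2.38*y - 0.78) = (-0.06*y^4 + 0.5712*y^3 - 6.6698*y^2 - 1.762*y + 14.1604)/(0.25*y^4 - 2.38*y^3 + 6.4444*y^2 - 3.7128*y + 0.6084)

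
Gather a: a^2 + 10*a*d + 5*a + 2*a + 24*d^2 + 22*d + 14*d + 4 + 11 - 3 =a^2 + a*(10*d + 7) + 24*d^2 + 36*d + 12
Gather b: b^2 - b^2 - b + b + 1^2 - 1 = 0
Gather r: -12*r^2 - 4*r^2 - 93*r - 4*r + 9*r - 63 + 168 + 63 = -16*r^2 - 88*r + 168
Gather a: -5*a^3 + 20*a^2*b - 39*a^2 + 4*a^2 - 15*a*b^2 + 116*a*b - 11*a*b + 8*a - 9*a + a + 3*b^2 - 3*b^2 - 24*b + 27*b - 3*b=-5*a^3 + a^2*(20*b - 35) + a*(-15*b^2 + 105*b)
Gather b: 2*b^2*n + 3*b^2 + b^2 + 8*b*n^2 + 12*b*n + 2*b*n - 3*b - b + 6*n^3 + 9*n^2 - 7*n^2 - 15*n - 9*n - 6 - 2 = b^2*(2*n + 4) + b*(8*n^2 + 14*n - 4) + 6*n^3 + 2*n^2 - 24*n - 8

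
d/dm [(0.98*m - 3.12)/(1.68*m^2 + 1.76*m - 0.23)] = (-1.6464*m^2 + 10.4832*m + 5.2658)/(2.8224*m^4 + 5.9136*m^3 + 2.3248*m^2 - 0.8096*m + 0.0529)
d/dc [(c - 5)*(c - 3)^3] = (c - 3)^2*(4*c - 18)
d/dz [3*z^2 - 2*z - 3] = 6*z - 2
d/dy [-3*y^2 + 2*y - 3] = 2 - 6*y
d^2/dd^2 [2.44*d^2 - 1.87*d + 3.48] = 4.88000000000000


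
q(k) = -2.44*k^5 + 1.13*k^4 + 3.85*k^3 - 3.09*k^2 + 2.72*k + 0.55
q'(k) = -12.2*k^4 + 4.52*k^3 + 11.55*k^2 - 6.18*k + 2.72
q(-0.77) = -4.08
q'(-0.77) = 7.97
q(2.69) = -224.06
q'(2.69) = -481.15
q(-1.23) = -5.18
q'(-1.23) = -8.54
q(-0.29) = -0.58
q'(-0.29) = 5.29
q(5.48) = -10483.18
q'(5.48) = -9942.72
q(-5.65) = 14392.24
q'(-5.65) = -12841.26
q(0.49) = 1.59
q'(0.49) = 2.29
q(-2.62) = 257.45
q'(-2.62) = -557.96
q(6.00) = -16771.73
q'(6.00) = -14453.44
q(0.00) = 0.55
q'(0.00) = 2.72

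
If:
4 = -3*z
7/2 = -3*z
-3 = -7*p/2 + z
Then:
No Solution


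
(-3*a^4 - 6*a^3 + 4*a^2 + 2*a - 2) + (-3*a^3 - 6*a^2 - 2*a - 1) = -3*a^4 - 9*a^3 - 2*a^2 - 3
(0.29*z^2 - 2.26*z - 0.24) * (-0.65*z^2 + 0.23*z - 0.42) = -0.1885*z^4 + 1.5357*z^3 - 0.4856*z^2 + 0.894*z + 0.1008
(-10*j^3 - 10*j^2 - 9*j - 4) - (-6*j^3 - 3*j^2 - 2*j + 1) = -4*j^3 - 7*j^2 - 7*j - 5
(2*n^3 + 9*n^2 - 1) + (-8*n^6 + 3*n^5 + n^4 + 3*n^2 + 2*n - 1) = -8*n^6 + 3*n^5 + n^4 + 2*n^3 + 12*n^2 + 2*n - 2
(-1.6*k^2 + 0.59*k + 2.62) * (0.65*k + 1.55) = -1.04*k^3 - 2.0965*k^2 + 2.6175*k + 4.061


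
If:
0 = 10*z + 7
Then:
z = -7/10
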